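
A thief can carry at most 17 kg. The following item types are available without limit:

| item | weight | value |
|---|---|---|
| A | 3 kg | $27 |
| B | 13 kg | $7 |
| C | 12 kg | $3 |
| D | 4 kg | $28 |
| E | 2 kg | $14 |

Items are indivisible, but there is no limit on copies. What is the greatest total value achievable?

$149

Best value-per-unit is A at 27/3; filling with it alone gives 5×27 = 135.
Optimal mix: 5×A + 1×E → weight 17, value 149.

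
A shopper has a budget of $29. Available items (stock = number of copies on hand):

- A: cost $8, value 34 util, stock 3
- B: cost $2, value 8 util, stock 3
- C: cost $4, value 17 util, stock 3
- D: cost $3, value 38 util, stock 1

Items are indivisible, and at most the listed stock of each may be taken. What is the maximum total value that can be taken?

148 util

Best selections within cost 29 and stock limits:
- 2×A + 1×B + 2×C + 1×D: cost 29, value 148
- 3×A + 1×B + 1×D: cost 29, value 148
Best: 148 util.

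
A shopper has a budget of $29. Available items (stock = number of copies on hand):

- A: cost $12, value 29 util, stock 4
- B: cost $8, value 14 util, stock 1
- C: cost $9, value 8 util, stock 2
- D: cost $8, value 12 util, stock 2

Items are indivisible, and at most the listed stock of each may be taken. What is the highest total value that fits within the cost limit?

58 util

Best selections within cost 29 and stock limits:
- 2×A: cost 24, value 58
- 1×A + 1×B + 1×D: cost 28, value 55
Best: 58 util.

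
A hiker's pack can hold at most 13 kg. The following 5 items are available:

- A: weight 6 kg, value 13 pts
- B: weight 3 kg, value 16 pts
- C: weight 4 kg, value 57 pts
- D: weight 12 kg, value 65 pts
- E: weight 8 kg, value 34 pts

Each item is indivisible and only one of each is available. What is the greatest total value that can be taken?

Check high-value combinations within 13 kg:
- C+E: weight 4+8=12, value 57+34=91
- A+B+C: weight 6+3+4=13, value 13+16+57=86
- B+C: weight 3+4=7, value 16+57=73
- A+C: weight 6+4=10, value 13+57=70
- D: weight 12, value 65
Best: 91 pts.

91 pts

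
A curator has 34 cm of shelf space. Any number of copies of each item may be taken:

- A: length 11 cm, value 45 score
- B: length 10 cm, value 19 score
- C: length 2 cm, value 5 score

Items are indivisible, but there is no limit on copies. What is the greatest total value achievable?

Best value-per-unit is A at 45/11, and filling with it alone uses length 3×11=33. No mix of the others beats 3×45 = 135.

135 score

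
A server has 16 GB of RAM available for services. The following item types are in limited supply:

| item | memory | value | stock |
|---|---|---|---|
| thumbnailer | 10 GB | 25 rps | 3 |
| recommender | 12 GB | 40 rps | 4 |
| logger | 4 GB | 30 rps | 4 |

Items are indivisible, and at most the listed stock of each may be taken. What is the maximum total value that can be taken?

Top feasible selections:
- 4×logger: memory 16, value 120
- 3×logger: memory 12, value 90
Best: 120 rps.

120 rps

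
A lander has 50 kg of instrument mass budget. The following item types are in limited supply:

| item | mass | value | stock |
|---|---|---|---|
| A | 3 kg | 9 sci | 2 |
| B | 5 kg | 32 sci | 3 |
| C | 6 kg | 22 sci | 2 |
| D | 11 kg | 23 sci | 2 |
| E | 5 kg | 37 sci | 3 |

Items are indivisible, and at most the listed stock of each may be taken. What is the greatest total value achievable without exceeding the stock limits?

269 sci

Top feasible selections:
- 2×A + 3×B + 2×C + 3×E: mass 48, value 269
- 1×A + 3×B + 1×C + 1×D + 3×E: mass 50, value 261
- 1×A + 3×B + 2×C + 3×E: mass 45, value 260
Best: 269 sci.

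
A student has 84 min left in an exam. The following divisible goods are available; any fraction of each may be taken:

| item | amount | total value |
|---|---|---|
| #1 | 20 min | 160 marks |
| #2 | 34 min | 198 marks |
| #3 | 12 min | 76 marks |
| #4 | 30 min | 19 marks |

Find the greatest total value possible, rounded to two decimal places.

Take in order of value per unit:
- #1 (160/20 per unit): all 20 → value 160, running total 160.00
- #3 (76/12 per unit): all 12 → value 76, running total 236.00
- #2 (198/34 per unit): all 34 → value 198, running total 434.00
- #4 (19/30 per unit): 18 of 30 → value 18×19/30 = 11.4000, running total 445.40
Total 445.40.

445.40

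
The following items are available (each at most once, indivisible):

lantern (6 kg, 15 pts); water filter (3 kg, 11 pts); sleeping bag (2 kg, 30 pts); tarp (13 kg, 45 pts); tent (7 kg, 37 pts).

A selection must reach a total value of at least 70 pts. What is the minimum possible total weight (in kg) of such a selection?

Subsets with value ≥ 70, sorted by total weight:
- water filter+sleeping bag+tent: weight 12, value 78
- lantern+sleeping bag+tent: weight 15, value 82
- sleeping bag+tarp: weight 15, value 75
Minimum weight: 12 kg.

12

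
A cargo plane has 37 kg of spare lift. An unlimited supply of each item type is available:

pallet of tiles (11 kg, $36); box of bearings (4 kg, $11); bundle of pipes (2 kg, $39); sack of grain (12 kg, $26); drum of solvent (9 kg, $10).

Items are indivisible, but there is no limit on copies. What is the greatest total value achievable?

Best value-per-unit is bundle of pipes at 39/2, and filling with it alone uses weight 18×2=36. No mix of the others beats 18×39 = 702.

$702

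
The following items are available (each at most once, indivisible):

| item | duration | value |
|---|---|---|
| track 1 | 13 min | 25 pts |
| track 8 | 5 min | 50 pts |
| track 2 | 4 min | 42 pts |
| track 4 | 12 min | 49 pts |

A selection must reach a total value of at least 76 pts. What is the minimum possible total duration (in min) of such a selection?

9

Subsets with value ≥ 76, sorted by total duration:
- track 8+track 2: duration 9, value 92
- track 2+track 4: duration 16, value 91
- track 8+track 4: duration 17, value 99
- track 8+track 2+track 4: duration 21, value 141
Minimum duration: 9 min.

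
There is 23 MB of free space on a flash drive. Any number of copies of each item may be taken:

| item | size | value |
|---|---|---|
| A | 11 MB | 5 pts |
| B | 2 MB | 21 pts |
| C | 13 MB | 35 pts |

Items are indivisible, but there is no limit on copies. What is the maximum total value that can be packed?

231 pts

Best value-per-unit is B at 21/2, and filling with it alone uses size 11×2=22. No mix of the others beats 11×21 = 231.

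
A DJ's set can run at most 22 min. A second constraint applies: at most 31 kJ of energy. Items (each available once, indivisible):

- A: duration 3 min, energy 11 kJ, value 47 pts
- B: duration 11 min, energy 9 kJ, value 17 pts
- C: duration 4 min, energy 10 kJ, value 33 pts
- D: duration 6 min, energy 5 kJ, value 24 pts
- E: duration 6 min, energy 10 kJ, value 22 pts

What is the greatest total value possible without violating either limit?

Feasible sets respecting both limits:
- A+C+D: duration 13, energy 26, value 104
- A+C+E: duration 13, energy 31, value 102
- A+B+C: duration 18, energy 30, value 97
Best: 104 pts.

104 pts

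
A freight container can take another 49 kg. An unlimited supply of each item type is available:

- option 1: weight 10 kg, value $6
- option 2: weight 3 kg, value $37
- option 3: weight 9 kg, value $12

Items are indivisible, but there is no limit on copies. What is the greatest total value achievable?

Best value-per-unit is option 2 at 37/3, and filling with it alone uses weight 16×3=48. No mix of the others beats 16×37 = 592.

$592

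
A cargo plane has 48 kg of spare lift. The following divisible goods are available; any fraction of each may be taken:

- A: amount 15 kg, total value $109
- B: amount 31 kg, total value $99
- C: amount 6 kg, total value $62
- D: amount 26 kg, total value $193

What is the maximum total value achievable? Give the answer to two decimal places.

Take in order of value per unit:
- C (62/6 per unit): all 6 → value 62, running total 62.00
- D (193/26 per unit): all 26 → value 193, running total 255.00
- A (109/15 per unit): all 15 → value 109, running total 364.00
- B (99/31 per unit): 1 of 31 → value 1×99/31 = 3.1935, running total 367.19
Total 367.19.

367.19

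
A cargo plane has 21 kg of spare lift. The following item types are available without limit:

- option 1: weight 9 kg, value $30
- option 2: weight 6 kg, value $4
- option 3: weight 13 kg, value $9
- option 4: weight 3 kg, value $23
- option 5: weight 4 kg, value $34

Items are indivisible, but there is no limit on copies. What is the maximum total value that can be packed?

$171

Best value-per-unit is option 5 at 34/4; filling with it alone gives 5×34 = 170.
Optimal mix: 3×option 4 + 3×option 5 → weight 21, value 171.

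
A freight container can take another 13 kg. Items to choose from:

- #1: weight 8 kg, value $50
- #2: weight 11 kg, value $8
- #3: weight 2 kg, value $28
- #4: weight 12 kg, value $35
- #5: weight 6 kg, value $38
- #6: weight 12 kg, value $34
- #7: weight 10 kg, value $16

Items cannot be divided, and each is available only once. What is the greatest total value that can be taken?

$78

Check high-value combinations within 13 kg:
- #1+#3: weight 8+2=10, value 50+28=78
- #3+#5: weight 2+6=8, value 28+38=66
- #1: weight 8, value 50
- #3+#7: weight 2+10=12, value 28+16=44
- #5: weight 6, value 38
Best: $78.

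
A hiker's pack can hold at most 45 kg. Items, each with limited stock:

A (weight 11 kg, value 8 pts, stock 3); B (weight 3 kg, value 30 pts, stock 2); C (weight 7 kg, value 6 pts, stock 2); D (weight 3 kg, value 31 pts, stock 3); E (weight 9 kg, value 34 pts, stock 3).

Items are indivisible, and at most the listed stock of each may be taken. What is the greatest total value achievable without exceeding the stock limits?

255 pts

Best selections within weight 45 and stock limits:
- 2×B + 3×D + 3×E: weight 42, value 255
- 1×A + 2×B + 3×D + 2×E: weight 44, value 229
Best: 255 pts.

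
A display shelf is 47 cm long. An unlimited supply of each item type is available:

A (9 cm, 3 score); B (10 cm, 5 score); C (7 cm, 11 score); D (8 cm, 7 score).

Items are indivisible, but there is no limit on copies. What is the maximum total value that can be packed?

66 score

Best value-per-unit is C at 11/7, and filling with it alone uses length 6×7=42. No mix of the others beats 6×11 = 66.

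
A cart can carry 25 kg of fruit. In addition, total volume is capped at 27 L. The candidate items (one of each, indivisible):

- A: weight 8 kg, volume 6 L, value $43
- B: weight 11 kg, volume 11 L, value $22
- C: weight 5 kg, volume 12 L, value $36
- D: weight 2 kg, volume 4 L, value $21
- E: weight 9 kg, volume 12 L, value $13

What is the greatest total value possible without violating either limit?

Feasible sets respecting both limits:
- A+C+D: weight 15, volume 22, value 100
- A+B+D: weight 21, volume 21, value 86
- A+C: weight 13, volume 18, value 79
- B+C+D: weight 18, volume 27, value 79
Best: $100.

$100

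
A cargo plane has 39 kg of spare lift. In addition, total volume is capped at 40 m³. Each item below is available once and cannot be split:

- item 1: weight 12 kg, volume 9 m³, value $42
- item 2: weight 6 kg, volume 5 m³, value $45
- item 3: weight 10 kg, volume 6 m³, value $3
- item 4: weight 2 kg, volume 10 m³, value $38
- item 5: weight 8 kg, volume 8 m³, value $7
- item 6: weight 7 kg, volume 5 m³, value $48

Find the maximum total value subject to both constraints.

$180

Feasible sets respecting both limits:
- item 1+item 2+item 4+item 5+item 6: weight 35, volume 37, value 180
- item 1+item 2+item 3+item 4+item 6: weight 37, volume 35, value 176
- item 1+item 2+item 4+item 6: weight 27, volume 29, value 173
- item 1+item 2+item 5+item 6: weight 33, volume 27, value 142
Best: $180.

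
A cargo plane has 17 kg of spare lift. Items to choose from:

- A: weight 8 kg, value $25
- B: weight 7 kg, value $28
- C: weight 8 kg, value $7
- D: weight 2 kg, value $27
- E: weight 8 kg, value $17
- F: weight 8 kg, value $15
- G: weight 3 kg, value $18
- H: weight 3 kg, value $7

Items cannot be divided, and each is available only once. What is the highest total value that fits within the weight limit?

$80

Check high-value combinations within 17 kg:
- B+D+G+H: weight 7+2+3+3=15, value 28+27+18+7=80
- A+B+D: weight 8+7+2=17, value 25+28+27=80
- A+D+G+H: weight 8+2+3+3=16, value 25+27+18+7=77
- B+D+G: weight 7+2+3=12, value 28+27+18=73
- B+D+E: weight 7+2+8=17, value 28+27+17=72
Best: $80.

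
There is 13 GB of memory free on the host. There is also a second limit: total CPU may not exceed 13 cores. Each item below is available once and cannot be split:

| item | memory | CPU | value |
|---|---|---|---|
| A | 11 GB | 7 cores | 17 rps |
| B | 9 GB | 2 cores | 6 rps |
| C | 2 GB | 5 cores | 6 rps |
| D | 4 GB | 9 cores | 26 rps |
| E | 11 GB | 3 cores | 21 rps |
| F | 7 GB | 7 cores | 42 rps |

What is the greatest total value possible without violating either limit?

48 rps

Feasible sets respecting both limits:
- C+F: memory 9, CPU 12, value 48
- F: memory 7, CPU 7, value 42
- B+D: memory 13, CPU 11, value 32
Best: 48 rps.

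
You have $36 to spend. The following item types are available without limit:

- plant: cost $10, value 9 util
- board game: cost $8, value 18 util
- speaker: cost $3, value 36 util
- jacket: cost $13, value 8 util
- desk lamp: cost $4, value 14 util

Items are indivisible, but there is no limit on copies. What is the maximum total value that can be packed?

432 util

Best value-per-unit is speaker at 36/3, and filling with it alone uses cost 12×3=36. No mix of the others beats 12×36 = 432.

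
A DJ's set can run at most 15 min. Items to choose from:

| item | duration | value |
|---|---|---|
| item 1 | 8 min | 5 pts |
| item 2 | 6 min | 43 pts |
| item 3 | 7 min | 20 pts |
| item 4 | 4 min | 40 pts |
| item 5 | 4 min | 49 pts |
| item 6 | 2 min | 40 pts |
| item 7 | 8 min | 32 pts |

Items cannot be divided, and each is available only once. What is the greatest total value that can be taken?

This is a 0/1 knapsack; check combinations near the capacity.
- item 2+item 5+item 6: duration 6+4+2=12, value 43+49+40=132
- item 2+item 4+item 5: duration 6+4+4=14, value 43+40+49=132
- item 4+item 5+item 6: duration 4+4+2=10, value 40+49+40=129
- item 2+item 4+item 6: duration 6+4+2=12, value 43+40+40=123
Best: 132 pts.

132 pts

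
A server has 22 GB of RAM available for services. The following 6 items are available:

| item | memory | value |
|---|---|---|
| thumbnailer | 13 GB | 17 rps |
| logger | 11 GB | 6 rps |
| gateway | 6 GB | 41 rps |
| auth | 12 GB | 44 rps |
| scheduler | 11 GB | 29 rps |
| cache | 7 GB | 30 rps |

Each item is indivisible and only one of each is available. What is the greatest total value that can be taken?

85 rps

This is a 0/1 knapsack; check combinations near the capacity.
- gateway+auth: memory 6+12=18, value 41+44=85
- auth+cache: memory 12+7=19, value 44+30=74
- gateway+cache: memory 6+7=13, value 41+30=71
Best: 85 rps.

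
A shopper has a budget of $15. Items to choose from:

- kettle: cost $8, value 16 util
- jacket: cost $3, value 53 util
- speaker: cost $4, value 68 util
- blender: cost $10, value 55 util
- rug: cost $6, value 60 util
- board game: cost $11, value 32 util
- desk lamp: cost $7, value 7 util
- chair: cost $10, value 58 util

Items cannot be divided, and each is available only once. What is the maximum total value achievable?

This is a 0/1 knapsack; check combinations near the capacity.
- jacket+speaker+rug: cost 3+4+6=13, value 53+68+60=181
- kettle+jacket+speaker: cost 8+3+4=15, value 16+53+68=137
- speaker+rug: cost 4+6=10, value 68+60=128
- jacket+speaker+desk lamp: cost 3+4+7=14, value 53+68+7=128
Best: 181 util.

181 util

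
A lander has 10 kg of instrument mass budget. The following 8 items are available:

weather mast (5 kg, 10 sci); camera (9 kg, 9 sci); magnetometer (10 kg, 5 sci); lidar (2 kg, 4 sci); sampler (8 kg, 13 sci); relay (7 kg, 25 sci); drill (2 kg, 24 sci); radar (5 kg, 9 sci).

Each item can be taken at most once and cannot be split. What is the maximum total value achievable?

49 sci

This is a 0/1 knapsack; check combinations near the capacity.
- relay+drill: mass 7+2=9, value 25+24=49
- weather mast+lidar+drill: mass 5+2+2=9, value 10+4+24=38
- lidar+drill+radar: mass 2+2+5=9, value 4+24+9=37
- sampler+drill: mass 8+2=10, value 13+24=37
Best: 49 sci.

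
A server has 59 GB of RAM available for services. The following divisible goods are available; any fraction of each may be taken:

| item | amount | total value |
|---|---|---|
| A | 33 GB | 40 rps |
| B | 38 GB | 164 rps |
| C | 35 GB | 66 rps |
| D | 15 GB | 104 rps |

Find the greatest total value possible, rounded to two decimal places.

279.31

Take in order of value per unit:
- D (104/15 per unit): all 15 → value 104, running total 104.00
- B (164/38 per unit): all 38 → value 164, running total 268.00
- C (66/35 per unit): 6 of 35 → value 6×66/35 = 11.3143, running total 279.31
Total 279.31.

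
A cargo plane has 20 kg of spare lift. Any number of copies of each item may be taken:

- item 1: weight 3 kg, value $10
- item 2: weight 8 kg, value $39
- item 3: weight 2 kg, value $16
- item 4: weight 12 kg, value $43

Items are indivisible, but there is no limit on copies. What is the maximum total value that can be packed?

$160

Best value-per-unit is item 3 at 16/2, and filling with it alone uses weight 10×2=20. No mix of the others beats 10×16 = 160.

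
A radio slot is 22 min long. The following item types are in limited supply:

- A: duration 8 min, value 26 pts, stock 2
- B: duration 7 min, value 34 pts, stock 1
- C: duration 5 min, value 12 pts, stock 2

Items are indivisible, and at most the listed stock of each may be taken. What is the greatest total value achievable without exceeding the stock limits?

Top feasible selections:
- 1×A + 1×B + 1×C: duration 20, value 72
- 2×A + 1×C: duration 21, value 64
- 1×A + 1×B: duration 15, value 60
- 1×B + 2×C: duration 17, value 58
Best: 72 pts.

72 pts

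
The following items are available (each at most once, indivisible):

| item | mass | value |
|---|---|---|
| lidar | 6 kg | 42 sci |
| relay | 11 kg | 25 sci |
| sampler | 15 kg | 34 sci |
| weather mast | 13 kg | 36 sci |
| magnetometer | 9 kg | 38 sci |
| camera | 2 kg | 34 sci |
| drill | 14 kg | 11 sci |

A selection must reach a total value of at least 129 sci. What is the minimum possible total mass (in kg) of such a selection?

Subsets with value ≥ 129, sorted by total mass:
- lidar+relay+magnetometer+camera: mass 28, value 139
- lidar+weather mast+magnetometer+camera: mass 30, value 150
Minimum mass: 28 kg.

28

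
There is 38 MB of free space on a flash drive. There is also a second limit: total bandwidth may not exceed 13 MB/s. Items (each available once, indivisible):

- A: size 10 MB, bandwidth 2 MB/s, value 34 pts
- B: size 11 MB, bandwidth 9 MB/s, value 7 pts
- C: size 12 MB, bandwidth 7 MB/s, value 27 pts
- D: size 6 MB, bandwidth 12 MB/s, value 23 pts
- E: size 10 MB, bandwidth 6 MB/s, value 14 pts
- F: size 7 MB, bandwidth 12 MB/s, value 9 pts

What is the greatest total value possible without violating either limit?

Feasible sets respecting both limits:
- A+C: size 22, bandwidth 9, value 61
- A+E: size 20, bandwidth 8, value 48
- A+B: size 21, bandwidth 11, value 41
- C+E: size 22, bandwidth 13, value 41
Best: 61 pts.

61 pts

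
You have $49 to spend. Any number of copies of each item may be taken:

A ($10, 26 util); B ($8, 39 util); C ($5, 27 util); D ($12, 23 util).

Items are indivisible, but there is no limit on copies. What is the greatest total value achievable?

Best value-per-unit is C at 27/5; filling with it alone gives 9×27 = 243.
Optimal mix: 1×B + 8×C → cost 48, value 255.

255 util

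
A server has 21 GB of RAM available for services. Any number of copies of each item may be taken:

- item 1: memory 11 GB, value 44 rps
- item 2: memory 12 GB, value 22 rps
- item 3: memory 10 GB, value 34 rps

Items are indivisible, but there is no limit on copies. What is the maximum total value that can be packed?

Best value-per-unit is item 1 at 44/11; filling with it alone gives 1×44 = 44.
Optimal mix: 1×item 1 + 1×item 3 → memory 21, value 78.

78 rps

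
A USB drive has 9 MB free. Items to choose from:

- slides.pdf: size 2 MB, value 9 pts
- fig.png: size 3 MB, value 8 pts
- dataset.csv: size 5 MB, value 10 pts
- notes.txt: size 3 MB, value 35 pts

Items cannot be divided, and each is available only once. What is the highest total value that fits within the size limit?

52 pts

Check high-value combinations within 9 MB:
- slides.pdf+fig.png+notes.txt: size 2+3+3=8, value 9+8+35=52
- dataset.csv+notes.txt: size 5+3=8, value 10+35=45
- slides.pdf+notes.txt: size 2+3=5, value 9+35=44
- fig.png+notes.txt: size 3+3=6, value 8+35=43
- notes.txt: size 3, value 35
Best: 52 pts.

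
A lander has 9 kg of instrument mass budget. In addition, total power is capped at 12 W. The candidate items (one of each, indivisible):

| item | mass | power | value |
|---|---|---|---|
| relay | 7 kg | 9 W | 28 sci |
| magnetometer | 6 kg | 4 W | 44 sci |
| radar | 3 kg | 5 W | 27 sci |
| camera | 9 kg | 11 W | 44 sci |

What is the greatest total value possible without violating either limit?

Feasible sets respecting both limits:
- magnetometer+radar: mass 9, power 9, value 71
- magnetometer: mass 6, power 4, value 44
- camera: mass 9, power 11, value 44
Best: 71 sci.

71 sci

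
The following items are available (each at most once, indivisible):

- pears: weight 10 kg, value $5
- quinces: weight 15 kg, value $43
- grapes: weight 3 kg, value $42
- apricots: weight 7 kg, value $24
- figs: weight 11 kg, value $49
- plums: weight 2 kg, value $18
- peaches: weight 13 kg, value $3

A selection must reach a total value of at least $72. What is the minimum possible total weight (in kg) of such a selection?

12

Subsets with value ≥ 72, sorted by total weight:
- grapes+apricots+plums: weight 12, value 84
- grapes+figs: weight 14, value 91
Minimum weight: 12 kg.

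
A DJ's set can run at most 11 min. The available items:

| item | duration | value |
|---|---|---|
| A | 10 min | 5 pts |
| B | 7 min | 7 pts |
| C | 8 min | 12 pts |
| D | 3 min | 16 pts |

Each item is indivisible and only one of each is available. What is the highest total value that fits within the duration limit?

Check high-value combinations within 11 min:
- C+D: duration 8+3=11, value 12+16=28
- B+D: duration 7+3=10, value 7+16=23
- D: duration 3, value 16
Best: 28 pts.

28 pts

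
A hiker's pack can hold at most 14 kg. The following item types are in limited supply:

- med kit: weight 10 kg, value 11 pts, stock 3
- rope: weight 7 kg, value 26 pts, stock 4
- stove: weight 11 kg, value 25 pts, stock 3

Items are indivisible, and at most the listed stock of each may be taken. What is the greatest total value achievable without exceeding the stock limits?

52 pts

Top feasible selections:
- 2×rope: weight 14, value 52
- 1×rope: weight 7, value 26
- 1×stove: weight 11, value 25
- 1×med kit: weight 10, value 11
Best: 52 pts.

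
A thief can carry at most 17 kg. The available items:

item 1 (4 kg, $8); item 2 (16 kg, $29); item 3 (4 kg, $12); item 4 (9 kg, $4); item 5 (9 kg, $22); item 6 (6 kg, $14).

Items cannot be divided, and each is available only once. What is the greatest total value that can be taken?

$42

This is a 0/1 knapsack; check combinations near the capacity.
- item 1+item 3+item 5: weight 4+4+9=17, value 8+12+22=42
- item 5+item 6: weight 9+6=15, value 22+14=36
- item 3+item 5: weight 4+9=13, value 12+22=34
Best: $42.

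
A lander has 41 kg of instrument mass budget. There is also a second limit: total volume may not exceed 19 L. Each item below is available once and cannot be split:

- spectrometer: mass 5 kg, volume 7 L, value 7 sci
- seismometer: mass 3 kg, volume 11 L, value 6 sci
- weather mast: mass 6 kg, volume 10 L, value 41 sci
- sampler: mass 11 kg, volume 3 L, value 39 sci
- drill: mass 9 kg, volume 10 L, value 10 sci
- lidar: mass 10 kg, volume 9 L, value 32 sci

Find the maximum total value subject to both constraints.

Feasible sets respecting both limits:
- weather mast+sampler: mass 17, volume 13, value 80
- spectrometer+sampler+lidar: mass 26, volume 19, value 78
- weather mast+lidar: mass 16, volume 19, value 73
- sampler+lidar: mass 21, volume 12, value 71
Best: 80 sci.

80 sci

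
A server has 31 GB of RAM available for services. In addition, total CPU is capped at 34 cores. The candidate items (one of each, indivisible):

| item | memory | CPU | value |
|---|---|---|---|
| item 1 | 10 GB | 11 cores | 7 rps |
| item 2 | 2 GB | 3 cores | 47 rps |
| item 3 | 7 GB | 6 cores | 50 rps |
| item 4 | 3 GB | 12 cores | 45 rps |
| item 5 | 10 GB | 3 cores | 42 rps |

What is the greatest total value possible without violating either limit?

Feasible sets respecting both limits:
- item 2+item 3+item 4+item 5: memory 22, CPU 24, value 184
- item 1+item 2+item 3+item 4: memory 22, CPU 32, value 149
- item 1+item 2+item 3+item 5: memory 29, CPU 23, value 146
- item 1+item 3+item 4+item 5: memory 30, CPU 32, value 144
Best: 184 rps.

184 rps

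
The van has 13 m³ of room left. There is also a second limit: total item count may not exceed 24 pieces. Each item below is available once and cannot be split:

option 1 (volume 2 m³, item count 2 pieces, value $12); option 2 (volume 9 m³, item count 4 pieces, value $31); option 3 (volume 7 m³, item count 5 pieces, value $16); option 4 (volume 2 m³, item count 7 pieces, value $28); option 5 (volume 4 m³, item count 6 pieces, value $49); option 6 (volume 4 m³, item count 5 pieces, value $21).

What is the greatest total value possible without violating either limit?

$110

Feasible sets respecting both limits:
- option 1+option 4+option 5+option 6: volume 12, item count 20, value 110
- option 4+option 5+option 6: volume 10, item count 18, value 98
- option 3+option 4+option 5: volume 13, item count 18, value 93
Best: $110.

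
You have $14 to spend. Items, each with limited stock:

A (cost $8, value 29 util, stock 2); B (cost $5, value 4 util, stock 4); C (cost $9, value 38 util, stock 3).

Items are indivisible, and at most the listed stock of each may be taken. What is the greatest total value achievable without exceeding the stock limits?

42 util

Best selections within cost 14 and stock limits:
- 1×B + 1×C: cost 14, value 42
- 1×C: cost 9, value 38
Best: 42 util.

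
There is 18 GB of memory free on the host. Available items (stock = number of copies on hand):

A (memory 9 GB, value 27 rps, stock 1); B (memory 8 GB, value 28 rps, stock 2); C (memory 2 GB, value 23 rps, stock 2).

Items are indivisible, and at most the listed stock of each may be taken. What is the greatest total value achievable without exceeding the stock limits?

Best selections within memory 18 and stock limits:
- 2×B + 1×C: memory 18, value 79
- 1×B + 2×C: memory 12, value 74
- 1×A + 2×C: memory 13, value 73
- 2×B: memory 16, value 56
Best: 79 rps.

79 rps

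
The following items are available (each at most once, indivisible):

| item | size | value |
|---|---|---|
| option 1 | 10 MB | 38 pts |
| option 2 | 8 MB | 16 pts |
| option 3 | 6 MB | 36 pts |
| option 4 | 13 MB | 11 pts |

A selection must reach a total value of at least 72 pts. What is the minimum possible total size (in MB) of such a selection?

16

Subsets with value ≥ 72, sorted by total size:
- option 1+option 3: size 16, value 74
- option 1+option 2+option 3: size 24, value 90
- option 1+option 3+option 4: size 29, value 85
Minimum size: 16 MB.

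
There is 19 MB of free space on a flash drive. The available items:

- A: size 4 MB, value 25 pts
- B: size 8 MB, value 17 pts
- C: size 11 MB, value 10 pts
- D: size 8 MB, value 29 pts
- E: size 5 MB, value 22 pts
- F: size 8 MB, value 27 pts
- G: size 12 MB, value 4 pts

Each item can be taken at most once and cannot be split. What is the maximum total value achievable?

Check high-value combinations within 19 MB:
- A+D+E: size 4+8+5=17, value 25+29+22=76
- A+E+F: size 4+5+8=17, value 25+22+27=74
- A+B+E: size 4+8+5=17, value 25+17+22=64
Best: 76 pts.

76 pts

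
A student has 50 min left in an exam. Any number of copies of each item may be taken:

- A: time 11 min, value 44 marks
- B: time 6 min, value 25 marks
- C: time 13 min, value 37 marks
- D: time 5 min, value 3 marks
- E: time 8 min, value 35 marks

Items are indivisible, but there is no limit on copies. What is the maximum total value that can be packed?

Best value-per-unit is E at 35/8; filling with it alone gives 6×35 = 210.
Optimal mix: 3×B + 4×E → time 50, value 215.

215 marks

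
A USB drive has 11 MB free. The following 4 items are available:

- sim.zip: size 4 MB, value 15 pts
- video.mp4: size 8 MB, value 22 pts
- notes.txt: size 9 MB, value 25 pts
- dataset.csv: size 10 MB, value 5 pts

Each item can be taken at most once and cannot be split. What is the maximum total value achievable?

Check high-value combinations within 11 MB:
- notes.txt: size 9, value 25
- video.mp4: size 8, value 22
- sim.zip: size 4, value 15
Best: 25 pts.

25 pts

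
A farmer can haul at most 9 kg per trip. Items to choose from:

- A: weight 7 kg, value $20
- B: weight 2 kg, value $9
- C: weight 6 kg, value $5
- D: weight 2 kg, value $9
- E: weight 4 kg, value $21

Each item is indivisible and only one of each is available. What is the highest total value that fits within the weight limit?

Check high-value combinations within 9 kg:
- B+D+E: weight 2+2+4=8, value 9+9+21=39
- B+E: weight 2+4=6, value 9+21=30
- D+E: weight 2+4=6, value 9+21=30
Best: $39.

$39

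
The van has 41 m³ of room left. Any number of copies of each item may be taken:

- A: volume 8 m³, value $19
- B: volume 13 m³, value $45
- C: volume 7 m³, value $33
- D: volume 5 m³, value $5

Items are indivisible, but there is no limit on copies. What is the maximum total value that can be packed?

$177

Best value-per-unit is C at 33/7; filling with it alone gives 5×33 = 165.
Optimal mix: 1×B + 4×C → volume 41, value 177.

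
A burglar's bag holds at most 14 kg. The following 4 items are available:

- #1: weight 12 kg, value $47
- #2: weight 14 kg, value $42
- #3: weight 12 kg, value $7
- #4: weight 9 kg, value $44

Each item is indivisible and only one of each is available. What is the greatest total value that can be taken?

Check high-value combinations within 14 kg:
- #1: weight 12, value 47
- #4: weight 9, value 44
- #2: weight 14, value 42
Best: $47.

$47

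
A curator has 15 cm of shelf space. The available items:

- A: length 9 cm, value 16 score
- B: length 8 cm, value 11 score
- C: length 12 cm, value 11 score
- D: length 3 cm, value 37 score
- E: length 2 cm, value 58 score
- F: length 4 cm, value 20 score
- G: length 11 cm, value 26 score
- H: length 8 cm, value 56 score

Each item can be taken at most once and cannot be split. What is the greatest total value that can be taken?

Check high-value combinations within 15 cm:
- D+E+H: length 3+2+8=13, value 37+58+56=151
- E+F+H: length 2+4+8=14, value 58+20+56=134
- D+E+F: length 3+2+4=9, value 37+58+20=115
Best: 151 score.

151 score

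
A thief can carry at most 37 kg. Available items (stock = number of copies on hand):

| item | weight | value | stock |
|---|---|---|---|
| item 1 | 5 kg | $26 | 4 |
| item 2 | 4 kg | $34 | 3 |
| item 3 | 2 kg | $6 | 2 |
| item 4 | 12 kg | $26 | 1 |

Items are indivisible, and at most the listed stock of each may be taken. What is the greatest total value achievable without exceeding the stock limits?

$218

Best selections within weight 37 and stock limits:
- 4×item 1 + 3×item 2 + 2×item 3: weight 36, value 218
- 4×item 1 + 3×item 2 + 1×item 3: weight 34, value 212
Best: $218.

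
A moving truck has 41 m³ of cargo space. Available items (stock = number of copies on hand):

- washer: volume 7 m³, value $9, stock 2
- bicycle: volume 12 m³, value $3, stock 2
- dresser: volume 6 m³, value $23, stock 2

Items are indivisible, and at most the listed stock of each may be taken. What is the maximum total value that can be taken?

$67

Best selections within volume 41 and stock limits:
- 2×washer + 1×bicycle + 2×dresser: volume 38, value 67
- 2×washer + 2×dresser: volume 26, value 64
Best: $67.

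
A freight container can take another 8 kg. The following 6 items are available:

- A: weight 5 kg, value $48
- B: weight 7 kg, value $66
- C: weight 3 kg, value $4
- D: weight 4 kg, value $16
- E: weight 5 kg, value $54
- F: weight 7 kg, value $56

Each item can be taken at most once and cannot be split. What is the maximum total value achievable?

Check high-value combinations within 8 kg:
- B: weight 7, value 66
- C+E: weight 3+5=8, value 4+54=58
- F: weight 7, value 56
- E: weight 5, value 54
- A+C: weight 5+3=8, value 48+4=52
Best: $66.

$66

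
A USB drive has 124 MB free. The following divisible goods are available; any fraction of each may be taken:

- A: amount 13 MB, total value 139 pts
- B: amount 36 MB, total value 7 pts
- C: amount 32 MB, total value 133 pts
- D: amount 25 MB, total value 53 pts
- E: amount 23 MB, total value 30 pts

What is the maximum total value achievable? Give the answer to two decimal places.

361.03

Take in order of value per unit:
- A (139/13 per unit): all 13 → value 139, running total 139.00
- C (133/32 per unit): all 32 → value 133, running total 272.00
- D (53/25 per unit): all 25 → value 53, running total 325.00
- E (30/23 per unit): all 23 → value 30, running total 355.00
- B (7/36 per unit): 31 of 36 → value 31×7/36 = 6.0278, running total 361.03
Total 361.03.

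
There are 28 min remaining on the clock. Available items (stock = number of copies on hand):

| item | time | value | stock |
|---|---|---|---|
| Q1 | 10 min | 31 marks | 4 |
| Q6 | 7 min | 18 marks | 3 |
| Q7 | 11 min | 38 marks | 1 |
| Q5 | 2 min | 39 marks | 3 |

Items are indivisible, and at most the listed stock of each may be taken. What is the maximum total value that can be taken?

186 marks

Best selections within time 28 and stock limits:
- 1×Q1 + 1×Q7 + 3×Q5: time 27, value 186
- 2×Q1 + 3×Q5: time 26, value 179
Best: 186 marks.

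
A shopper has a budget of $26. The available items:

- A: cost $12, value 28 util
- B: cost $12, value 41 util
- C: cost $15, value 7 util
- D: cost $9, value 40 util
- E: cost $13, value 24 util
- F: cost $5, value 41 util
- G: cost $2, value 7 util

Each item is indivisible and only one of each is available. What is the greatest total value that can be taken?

This is a 0/1 knapsack; check combinations near the capacity.
- B+D+F: cost 12+9+5=26, value 41+40+41=122
- A+D+F: cost 12+9+5=26, value 28+40+41=109
- B+F+G: cost 12+5+2=19, value 41+41+7=89
Best: 122 util.

122 util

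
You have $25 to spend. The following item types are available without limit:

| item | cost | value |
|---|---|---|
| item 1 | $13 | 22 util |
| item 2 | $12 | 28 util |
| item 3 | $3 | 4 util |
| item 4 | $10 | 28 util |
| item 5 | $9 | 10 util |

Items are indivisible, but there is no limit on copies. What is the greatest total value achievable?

60 util

Best value-per-unit is item 4 at 28/10; filling with it alone gives 2×28 = 56.
Optimal mix: 1×item 2 + 1×item 3 + 1×item 4 → cost 25, value 60.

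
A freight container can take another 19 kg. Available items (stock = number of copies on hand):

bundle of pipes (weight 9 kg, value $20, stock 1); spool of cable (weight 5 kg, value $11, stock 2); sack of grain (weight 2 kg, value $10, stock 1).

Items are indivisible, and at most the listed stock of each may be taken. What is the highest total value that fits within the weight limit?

$42

Top feasible selections:
- 1×bundle of pipes + 2×spool of cable: weight 19, value 42
- 1×bundle of pipes + 1×spool of cable + 1×sack of grain: weight 16, value 41
- 2×spool of cable + 1×sack of grain: weight 12, value 32
- 1×bundle of pipes + 1×spool of cable: weight 14, value 31
Best: $42.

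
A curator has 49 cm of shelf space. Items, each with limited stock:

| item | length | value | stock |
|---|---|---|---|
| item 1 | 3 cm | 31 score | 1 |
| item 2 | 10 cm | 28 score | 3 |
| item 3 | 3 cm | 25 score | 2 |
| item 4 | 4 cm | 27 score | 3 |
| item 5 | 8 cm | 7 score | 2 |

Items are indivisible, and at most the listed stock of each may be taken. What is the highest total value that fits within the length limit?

Top feasible selections:
- 1×item 1 + 2×item 2 + 2×item 3 + 3×item 4 + 1×item 5: length 49, value 225
- 1×item 1 + 3×item 2 + 1×item 3 + 3×item 4: length 48, value 221
- 1×item 1 + 3×item 2 + 2×item 3 + 2×item 4: length 47, value 219
- 1×item 1 + 2×item 2 + 2×item 3 + 3×item 4: length 41, value 218
Best: 225 score.

225 score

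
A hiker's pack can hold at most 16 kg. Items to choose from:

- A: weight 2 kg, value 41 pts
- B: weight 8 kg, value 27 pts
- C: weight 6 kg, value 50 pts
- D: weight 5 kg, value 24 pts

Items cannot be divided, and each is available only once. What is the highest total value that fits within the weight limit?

118 pts

Check high-value combinations within 16 kg:
- A+B+C: weight 2+8+6=16, value 41+27+50=118
- A+C+D: weight 2+6+5=13, value 41+50+24=115
- A+B+D: weight 2+8+5=15, value 41+27+24=92
Best: 118 pts.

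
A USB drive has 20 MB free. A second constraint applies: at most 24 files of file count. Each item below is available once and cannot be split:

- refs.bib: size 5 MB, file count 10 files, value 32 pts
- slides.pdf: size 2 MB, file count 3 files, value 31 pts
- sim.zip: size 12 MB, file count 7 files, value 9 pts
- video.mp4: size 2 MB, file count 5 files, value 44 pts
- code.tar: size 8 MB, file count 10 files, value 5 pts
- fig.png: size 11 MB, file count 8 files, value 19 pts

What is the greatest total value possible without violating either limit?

Feasible sets respecting both limits:
- refs.bib+slides.pdf+video.mp4: size 9, file count 18, value 107
- refs.bib+video.mp4+fig.png: size 18, file count 23, value 95
- slides.pdf+video.mp4+fig.png: size 15, file count 16, value 94
- refs.bib+sim.zip+video.mp4: size 19, file count 22, value 85
Best: 107 pts.

107 pts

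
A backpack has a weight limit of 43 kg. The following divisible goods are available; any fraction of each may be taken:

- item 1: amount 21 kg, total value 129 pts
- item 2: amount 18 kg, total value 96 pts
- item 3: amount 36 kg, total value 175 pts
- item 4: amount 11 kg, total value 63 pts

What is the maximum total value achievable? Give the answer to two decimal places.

250.67

Take in order of value per unit:
- item 1 (129/21 per unit): all 21 → value 129, running total 129.00
- item 4 (63/11 per unit): all 11 → value 63, running total 192.00
- item 2 (96/18 per unit): 11 of 18 → value 11×96/18 = 58.6667, running total 250.67
Total 250.67.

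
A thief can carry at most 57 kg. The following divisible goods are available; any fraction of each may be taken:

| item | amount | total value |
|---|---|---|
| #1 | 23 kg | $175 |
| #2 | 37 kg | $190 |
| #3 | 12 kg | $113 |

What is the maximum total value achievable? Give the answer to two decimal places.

400.97

Take in order of value per unit:
- #3 (113/12 per unit): all 12 → value 113, running total 113.00
- #1 (175/23 per unit): all 23 → value 175, running total 288.00
- #2 (190/37 per unit): 22 of 37 → value 22×190/37 = 112.9730, running total 400.97
Total 400.97.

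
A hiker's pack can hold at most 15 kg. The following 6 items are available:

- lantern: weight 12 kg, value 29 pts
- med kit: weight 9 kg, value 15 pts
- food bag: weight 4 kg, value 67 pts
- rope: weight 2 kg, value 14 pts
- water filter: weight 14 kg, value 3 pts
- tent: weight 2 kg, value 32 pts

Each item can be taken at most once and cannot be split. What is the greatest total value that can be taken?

114 pts

Check high-value combinations within 15 kg:
- med kit+food bag+tent: weight 9+4+2=15, value 15+67+32=114
- food bag+rope+tent: weight 4+2+2=8, value 67+14+32=113
- food bag+tent: weight 4+2=6, value 67+32=99
- med kit+food bag+rope: weight 9+4+2=15, value 15+67+14=96
Best: 114 pts.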